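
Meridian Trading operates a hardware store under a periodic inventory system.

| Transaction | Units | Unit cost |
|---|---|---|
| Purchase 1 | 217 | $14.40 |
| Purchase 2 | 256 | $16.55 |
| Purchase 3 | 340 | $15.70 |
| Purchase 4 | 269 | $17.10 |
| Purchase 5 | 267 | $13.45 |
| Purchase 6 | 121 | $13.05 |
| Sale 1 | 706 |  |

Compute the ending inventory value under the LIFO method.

Sale 1 (706) [LIFO — newest first]: 121 @ $13.05 + 267 @ $13.45 + 269 @ $17.10 + 49 @ $15.70 = $10,539.40
Ending inventory: 217 @ $14.40 + 256 @ $16.55 + 291 @ $15.70 = $11,930.30
Check: goods available $22,469.70 = COGS $10,539.40 + ending $11,930.30

Ending inventory = $11,930.30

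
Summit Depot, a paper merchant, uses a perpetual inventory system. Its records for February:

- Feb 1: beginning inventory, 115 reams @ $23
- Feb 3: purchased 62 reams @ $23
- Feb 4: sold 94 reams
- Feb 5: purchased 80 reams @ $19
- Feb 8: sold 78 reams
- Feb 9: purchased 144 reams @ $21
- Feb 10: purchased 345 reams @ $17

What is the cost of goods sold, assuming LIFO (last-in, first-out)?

COGS = $3,644

Feb 4, 94 sold [LIFO — newest first]: 62 @ $23 + 32 @ $23 = $2,162
Feb 8, 78 sold [LIFO — newest first]: 78 @ $19 = $1,482
Total COGS = $2,162 + $1,482 = $3,644
Ending inventory: 83 @ $23 + 2 @ $19 + 144 @ $21 + 345 @ $17 = $10,836
Check: goods available $14,480 = COGS $3,644 + ending $10,836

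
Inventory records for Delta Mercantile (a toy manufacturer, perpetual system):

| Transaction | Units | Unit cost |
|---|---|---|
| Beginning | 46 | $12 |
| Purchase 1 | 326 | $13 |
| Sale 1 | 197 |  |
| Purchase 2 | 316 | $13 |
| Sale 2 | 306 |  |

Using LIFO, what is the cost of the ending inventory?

Sale 1 (197) [LIFO — newest first]: 197 @ $13 = $2,561
Sale 2 (306) [LIFO — newest first]: 306 @ $13 = $3,978
Total COGS = $2,561 + $3,978 = $6,539
Ending inventory: 46 @ $12 + 129 @ $13 + 10 @ $13 = $2,359
Check: goods available $8,898 = COGS $6,539 + ending $2,359

Ending inventory = $2,359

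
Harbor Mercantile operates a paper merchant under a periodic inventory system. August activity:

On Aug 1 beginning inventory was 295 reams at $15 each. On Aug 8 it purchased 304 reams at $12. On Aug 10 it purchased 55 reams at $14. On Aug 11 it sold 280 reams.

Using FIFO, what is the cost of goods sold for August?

Aug 11, 280 sold [FIFO — oldest first]: 280 @ $15 = $4,200
Ending inventory: 15 @ $15 + 304 @ $12 + 55 @ $14 = $4,643

COGS = $4,200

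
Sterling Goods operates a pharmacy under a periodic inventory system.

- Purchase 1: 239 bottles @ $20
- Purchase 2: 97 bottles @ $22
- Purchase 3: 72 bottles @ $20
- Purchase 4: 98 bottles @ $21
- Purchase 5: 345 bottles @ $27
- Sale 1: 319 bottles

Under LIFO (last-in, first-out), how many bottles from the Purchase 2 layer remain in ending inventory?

97

Sale 1 (319) [LIFO — newest first]: 319 @ $27 = $8,613
Ending inventory: 239 @ $20 + 97 @ $22 + 72 @ $20 + 98 @ $21 + 26 @ $27 = $11,114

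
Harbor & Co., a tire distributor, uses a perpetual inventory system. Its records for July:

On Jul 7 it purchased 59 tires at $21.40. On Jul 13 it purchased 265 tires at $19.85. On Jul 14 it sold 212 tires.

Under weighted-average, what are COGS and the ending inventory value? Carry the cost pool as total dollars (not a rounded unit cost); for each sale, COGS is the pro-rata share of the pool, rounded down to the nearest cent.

COGS = $4,268.03; ending inventory = $2,254.82

After Jul 7: 59 on hand, pool $1,262.60 (≈ $21.4000 each)
After Jul 13: 324 on hand, pool $6,522.85 (≈ $20.1323 each)
Jul 14, sell 212: 212/324 × $6,522.85 → $4,268.03
Ending inventory (cost pool remaining) = $2,254.82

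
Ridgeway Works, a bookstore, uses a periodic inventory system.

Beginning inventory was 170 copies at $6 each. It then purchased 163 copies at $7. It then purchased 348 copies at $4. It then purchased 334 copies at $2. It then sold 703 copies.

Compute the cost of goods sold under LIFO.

Sale 1 (703) [LIFO — newest first]: 334 @ $2 + 348 @ $4 + 21 @ $7 = $2,207
Ending inventory: 170 @ $6 + 142 @ $7 = $2,014

COGS = $2,207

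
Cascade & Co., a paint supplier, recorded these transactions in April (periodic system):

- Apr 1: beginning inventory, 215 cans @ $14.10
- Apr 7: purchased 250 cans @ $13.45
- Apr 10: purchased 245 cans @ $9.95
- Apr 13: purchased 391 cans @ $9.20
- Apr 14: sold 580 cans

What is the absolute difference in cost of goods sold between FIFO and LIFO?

FIFO COGS: 215 @ $14.10 + 250 @ $13.45 + 115 @ $9.95 = $7,538.25
LIFO COGS: 391 @ $9.20 + 189 @ $9.95 = $5,477.75
Difference = |$7,538.25 − $5,477.75| = $2,060.50

$2,060.50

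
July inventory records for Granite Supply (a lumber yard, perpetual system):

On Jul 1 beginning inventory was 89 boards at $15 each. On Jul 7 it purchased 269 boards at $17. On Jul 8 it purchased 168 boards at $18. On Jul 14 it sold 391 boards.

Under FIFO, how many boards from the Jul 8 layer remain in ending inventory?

Jul 14, 391 sold [FIFO — oldest first]: 89 @ $15 + 269 @ $17 + 33 @ $18 = $6,502
Ending inventory: 135 @ $18 = $2,430

135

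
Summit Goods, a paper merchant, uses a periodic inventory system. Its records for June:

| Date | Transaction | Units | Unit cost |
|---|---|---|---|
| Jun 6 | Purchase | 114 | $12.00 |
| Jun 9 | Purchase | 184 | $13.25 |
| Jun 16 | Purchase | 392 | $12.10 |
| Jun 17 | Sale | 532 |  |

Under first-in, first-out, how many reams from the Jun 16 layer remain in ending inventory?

Jun 17, 532 sold [FIFO — oldest first]: 114 @ $12.00 + 184 @ $13.25 + 234 @ $12.10 = $6,637.40
Ending inventory: 158 @ $12.10 = $1,911.80

158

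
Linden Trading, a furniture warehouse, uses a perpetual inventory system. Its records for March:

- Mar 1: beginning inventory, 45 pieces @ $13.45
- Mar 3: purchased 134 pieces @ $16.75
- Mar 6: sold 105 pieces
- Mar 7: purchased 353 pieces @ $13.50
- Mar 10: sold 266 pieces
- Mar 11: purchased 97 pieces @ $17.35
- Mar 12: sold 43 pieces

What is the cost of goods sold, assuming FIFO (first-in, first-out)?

Mar 6, 105 sold [FIFO — oldest first]: 45 @ $13.45 + 60 @ $16.75 = $1,610.25
Mar 10, 266 sold [FIFO — oldest first]: 74 @ $16.75 + 192 @ $13.50 = $3,831.50
Mar 12, 43 sold [FIFO — oldest first]: 43 @ $13.50 = $580.50
Total COGS = $1,610.25 + $3,831.50 + $580.50 = $6,022.25
Ending inventory: 118 @ $13.50 + 97 @ $17.35 = $3,275.95
Check: goods available $9,298.20 = COGS $6,022.25 + ending $3,275.95

COGS = $6,022.25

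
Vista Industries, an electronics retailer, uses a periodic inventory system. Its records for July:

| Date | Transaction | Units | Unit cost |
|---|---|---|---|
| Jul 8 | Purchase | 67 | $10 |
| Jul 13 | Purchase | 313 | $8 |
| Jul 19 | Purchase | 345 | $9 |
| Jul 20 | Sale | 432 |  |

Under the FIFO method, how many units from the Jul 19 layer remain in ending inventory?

293

Jul 20, 432 sold [FIFO — oldest first]: 67 @ $10 + 313 @ $8 + 52 @ $9 = $3,642
Ending inventory: 293 @ $9 = $2,637
Check: goods available $6,279 = COGS $3,642 + ending $2,637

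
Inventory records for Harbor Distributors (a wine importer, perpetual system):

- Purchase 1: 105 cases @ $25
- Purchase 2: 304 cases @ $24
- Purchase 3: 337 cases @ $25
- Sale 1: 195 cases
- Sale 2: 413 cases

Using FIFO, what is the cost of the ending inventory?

Ending inventory = $3,450

Sale 1 (195) [FIFO — oldest first]: 105 @ $25 + 90 @ $24 = $4,785
Sale 2 (413) [FIFO — oldest first]: 214 @ $24 + 199 @ $25 = $10,111
Total COGS = $4,785 + $10,111 = $14,896
Ending inventory: 138 @ $25 = $3,450
Check: goods available $18,346 = COGS $14,896 + ending $3,450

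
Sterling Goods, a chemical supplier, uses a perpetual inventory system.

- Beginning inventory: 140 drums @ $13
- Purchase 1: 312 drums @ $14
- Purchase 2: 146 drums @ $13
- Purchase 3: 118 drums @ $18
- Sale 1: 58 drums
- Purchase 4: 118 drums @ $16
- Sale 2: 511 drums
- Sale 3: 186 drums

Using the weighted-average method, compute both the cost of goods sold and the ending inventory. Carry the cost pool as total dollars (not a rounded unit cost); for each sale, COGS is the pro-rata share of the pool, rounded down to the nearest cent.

After Beginning: 140 on hand, pool $1,820.00 (≈ $13.0000 each)
After Purchase 1: 452 on hand, pool $6,188.00 (≈ $13.6903 each)
After Purchase 2: 598 on hand, pool $8,086.00 (≈ $13.5217 each)
After Purchase 3: 716 on hand, pool $10,210.00 (≈ $14.2598 each)
Sale 1, sell 58: 58/716 × $10,210.00 → $827.06
After Purchase 4: 776 on hand, pool $11,270.94 (≈ $14.5244 each)
Sale 2, sell 511: 511/776 × $11,270.94 → $7,421.97
Sale 3, sell 186: 186/265 × $3,848.97 → $2,701.54
Total COGS = $827.06 + $7,421.97 + $2,701.54 = $10,950.57
Ending inventory (cost pool remaining) = $1,147.43
Check: goods available $12,098.00 = COGS $10,950.57 + ending $1,147.43

COGS = $10,950.57; ending inventory = $1,147.43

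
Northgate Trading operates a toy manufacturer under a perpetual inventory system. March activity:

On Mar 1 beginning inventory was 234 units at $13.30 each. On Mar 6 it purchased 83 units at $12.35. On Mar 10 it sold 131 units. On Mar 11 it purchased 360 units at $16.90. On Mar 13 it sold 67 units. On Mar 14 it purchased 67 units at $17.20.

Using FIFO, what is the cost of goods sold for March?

Mar 10, 131 sold [FIFO — oldest first]: 131 @ $13.30 = $1,742.30
Mar 13, 67 sold [FIFO — oldest first]: 67 @ $13.30 = $891.10
Total COGS = $1,742.30 + $891.10 = $2,633.40
Ending inventory: 36 @ $13.30 + 83 @ $12.35 + 360 @ $16.90 + 67 @ $17.20 = $8,740.25
Check: goods available $11,373.65 = COGS $2,633.40 + ending $8,740.25

COGS = $2,633.40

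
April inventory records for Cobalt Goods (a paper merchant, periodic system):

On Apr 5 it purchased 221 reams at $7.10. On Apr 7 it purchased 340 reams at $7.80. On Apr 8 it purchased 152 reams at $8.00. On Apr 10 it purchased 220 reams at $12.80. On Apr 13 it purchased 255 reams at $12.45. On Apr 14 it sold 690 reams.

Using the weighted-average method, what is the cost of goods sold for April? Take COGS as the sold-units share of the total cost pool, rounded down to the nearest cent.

Apr 14, sell 690: 690/1188 × $11,427.85 → $6,637.38
Ending inventory (cost pool remaining) = $4,790.47
Check: goods available $11,427.85 = COGS $6,637.38 + ending $4,790.47

COGS = $6,637.38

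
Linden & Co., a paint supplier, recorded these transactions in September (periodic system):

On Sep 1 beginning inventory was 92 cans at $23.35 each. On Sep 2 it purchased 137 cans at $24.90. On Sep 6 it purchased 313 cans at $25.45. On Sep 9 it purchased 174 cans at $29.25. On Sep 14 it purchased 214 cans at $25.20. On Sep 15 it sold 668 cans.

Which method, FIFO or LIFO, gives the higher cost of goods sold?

LIFO

FIFO COGS: 92 @ $23.35 + 137 @ $24.90 + 313 @ $25.45 + 126 @ $29.25 = $17,210.85
LIFO COGS: 214 @ $25.20 + 174 @ $29.25 + 280 @ $25.45 = $17,608.30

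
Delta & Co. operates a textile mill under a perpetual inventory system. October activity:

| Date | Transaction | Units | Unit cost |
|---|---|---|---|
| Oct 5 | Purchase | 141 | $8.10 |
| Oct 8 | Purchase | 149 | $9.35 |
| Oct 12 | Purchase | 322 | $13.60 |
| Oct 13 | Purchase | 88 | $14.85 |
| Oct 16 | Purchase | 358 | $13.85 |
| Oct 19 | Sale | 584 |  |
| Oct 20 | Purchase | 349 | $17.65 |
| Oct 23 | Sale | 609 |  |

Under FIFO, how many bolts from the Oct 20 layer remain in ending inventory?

Oct 19, 584 sold [FIFO — oldest first]: 141 @ $8.10 + 149 @ $9.35 + 294 @ $13.60 = $6,533.65
Oct 23, 609 sold [FIFO — oldest first]: 28 @ $13.60 + 88 @ $14.85 + 358 @ $13.85 + 135 @ $17.65 = $9,028.65
Total COGS = $6,533.65 + $9,028.65 = $15,562.30
Ending inventory: 214 @ $17.65 = $3,777.10
Check: goods available $19,339.40 = COGS $15,562.30 + ending $3,777.10

214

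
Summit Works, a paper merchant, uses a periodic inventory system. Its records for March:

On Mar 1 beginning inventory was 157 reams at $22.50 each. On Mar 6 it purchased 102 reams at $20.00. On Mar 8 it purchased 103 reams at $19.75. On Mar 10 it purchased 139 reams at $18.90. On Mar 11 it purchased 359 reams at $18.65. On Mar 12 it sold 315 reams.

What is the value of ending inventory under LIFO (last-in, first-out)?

Mar 12, 315 sold [LIFO — newest first]: 315 @ $18.65 = $5,874.75
Ending inventory: 157 @ $22.50 + 102 @ $20.00 + 103 @ $19.75 + 139 @ $18.90 + 44 @ $18.65 = $11,054.45

Ending inventory = $11,054.45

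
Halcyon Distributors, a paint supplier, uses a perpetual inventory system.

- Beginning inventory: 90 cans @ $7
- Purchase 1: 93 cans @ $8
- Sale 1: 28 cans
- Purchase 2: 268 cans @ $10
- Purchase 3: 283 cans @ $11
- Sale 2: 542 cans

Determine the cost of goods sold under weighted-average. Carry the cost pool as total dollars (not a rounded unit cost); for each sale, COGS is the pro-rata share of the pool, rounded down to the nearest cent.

COGS = $5,550.97

After Beginning: 90 on hand, pool $630.00 (≈ $7.0000 each)
After Purchase 1: 183 on hand, pool $1,374.00 (≈ $7.5082 each)
Sale 1, sell 28: 28/183 × $1,374.00 → $210.22
After Purchase 2: 423 on hand, pool $3,843.78 (≈ $9.0870 each)
After Purchase 3: 706 on hand, pool $6,956.78 (≈ $9.8538 each)
Sale 2, sell 542: 542/706 × $6,956.78 → $5,340.75
Total COGS = $210.22 + $5,340.75 = $5,550.97
Ending inventory (cost pool remaining) = $1,616.03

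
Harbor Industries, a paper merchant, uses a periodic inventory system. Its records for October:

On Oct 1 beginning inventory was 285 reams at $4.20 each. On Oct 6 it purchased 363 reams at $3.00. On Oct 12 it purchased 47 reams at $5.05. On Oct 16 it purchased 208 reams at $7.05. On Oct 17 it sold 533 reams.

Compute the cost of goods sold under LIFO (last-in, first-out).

COGS = $2,537.75

Oct 17, 533 sold [LIFO — newest first]: 208 @ $7.05 + 47 @ $5.05 + 278 @ $3.00 = $2,537.75
Ending inventory: 285 @ $4.20 + 85 @ $3.00 = $1,452.00
Check: goods available $3,989.75 = COGS $2,537.75 + ending $1,452.00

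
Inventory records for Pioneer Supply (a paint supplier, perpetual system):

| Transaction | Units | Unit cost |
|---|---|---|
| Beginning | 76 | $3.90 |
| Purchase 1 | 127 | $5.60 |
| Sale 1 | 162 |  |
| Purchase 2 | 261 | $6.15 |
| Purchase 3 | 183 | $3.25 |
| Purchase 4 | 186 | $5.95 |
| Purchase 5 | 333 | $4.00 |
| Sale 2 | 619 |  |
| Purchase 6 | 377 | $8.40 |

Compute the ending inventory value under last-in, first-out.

Ending inventory = $5,201.60

Sale 1 (162) [LIFO — newest first]: 127 @ $5.60 + 35 @ $3.90 = $847.70
Sale 2 (619) [LIFO — newest first]: 333 @ $4.00 + 186 @ $5.95 + 100 @ $3.25 = $2,763.70
Total COGS = $847.70 + $2,763.70 = $3,611.40
Ending inventory: 41 @ $3.90 + 261 @ $6.15 + 83 @ $3.25 + 377 @ $8.40 = $5,201.60
Check: goods available $8,813.00 = COGS $3,611.40 + ending $5,201.60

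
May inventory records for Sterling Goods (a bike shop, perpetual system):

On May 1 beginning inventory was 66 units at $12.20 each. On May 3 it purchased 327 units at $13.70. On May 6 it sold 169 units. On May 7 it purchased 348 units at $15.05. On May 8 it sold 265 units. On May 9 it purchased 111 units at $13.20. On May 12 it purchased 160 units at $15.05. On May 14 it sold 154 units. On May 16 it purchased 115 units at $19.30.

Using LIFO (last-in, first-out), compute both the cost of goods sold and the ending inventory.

May 6, 169 sold [LIFO — newest first]: 169 @ $13.70 = $2,315.30
May 8, 265 sold [LIFO — newest first]: 265 @ $15.05 = $3,988.25
May 14, 154 sold [LIFO — newest first]: 154 @ $15.05 = $2,317.70
Total COGS = $2,315.30 + $3,988.25 + $2,317.70 = $8,621.25
Ending inventory: 66 @ $12.20 + 158 @ $13.70 + 83 @ $15.05 + 111 @ $13.20 + 6 @ $15.05 + 115 @ $19.30 = $7,993.95
Check: goods available $16,615.20 = COGS $8,621.25 + ending $7,993.95

COGS = $8,621.25; ending inventory = $7,993.95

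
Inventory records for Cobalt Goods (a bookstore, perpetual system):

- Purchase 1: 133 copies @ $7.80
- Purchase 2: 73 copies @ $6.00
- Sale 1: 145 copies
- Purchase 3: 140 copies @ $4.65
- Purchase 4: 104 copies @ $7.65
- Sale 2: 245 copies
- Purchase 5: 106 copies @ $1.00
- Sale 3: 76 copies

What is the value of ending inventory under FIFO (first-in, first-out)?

Sale 1 (145) [FIFO — oldest first]: 133 @ $7.80 + 12 @ $6.00 = $1,109.40
Sale 2 (245) [FIFO — oldest first]: 61 @ $6.00 + 140 @ $4.65 + 44 @ $7.65 = $1,353.60
Sale 3 (76) [FIFO — oldest first]: 60 @ $7.65 + 16 @ $1.00 = $475.00
Total COGS = $1,109.40 + $1,353.60 + $475.00 = $2,938.00
Ending inventory: 90 @ $1.00 = $90.00

Ending inventory = $90.00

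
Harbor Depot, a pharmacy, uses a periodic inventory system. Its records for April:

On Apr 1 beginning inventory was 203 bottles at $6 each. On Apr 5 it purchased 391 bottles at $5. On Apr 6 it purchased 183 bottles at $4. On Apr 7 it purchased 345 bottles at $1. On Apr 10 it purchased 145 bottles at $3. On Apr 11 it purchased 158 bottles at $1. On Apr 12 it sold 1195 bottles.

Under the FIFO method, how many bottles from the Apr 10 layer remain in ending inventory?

72

Apr 12, 1195 sold [FIFO — oldest first]: 203 @ $6 + 391 @ $5 + 183 @ $4 + 345 @ $1 + 73 @ $3 = $4,469
Ending inventory: 72 @ $3 + 158 @ $1 = $374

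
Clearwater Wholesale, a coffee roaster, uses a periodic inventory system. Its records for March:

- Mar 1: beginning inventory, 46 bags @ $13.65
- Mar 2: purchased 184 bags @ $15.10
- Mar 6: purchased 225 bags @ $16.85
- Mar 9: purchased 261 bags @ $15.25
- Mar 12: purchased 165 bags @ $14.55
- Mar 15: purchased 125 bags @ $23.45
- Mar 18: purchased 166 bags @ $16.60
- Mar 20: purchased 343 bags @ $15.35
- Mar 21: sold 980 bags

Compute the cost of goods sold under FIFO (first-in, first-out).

COGS = $15,900.10

Mar 21, 980 sold [FIFO — oldest first]: 46 @ $13.65 + 184 @ $15.10 + 225 @ $16.85 + 261 @ $15.25 + 165 @ $14.55 + 99 @ $23.45 = $15,900.10
Ending inventory: 26 @ $23.45 + 166 @ $16.60 + 343 @ $15.35 = $8,630.35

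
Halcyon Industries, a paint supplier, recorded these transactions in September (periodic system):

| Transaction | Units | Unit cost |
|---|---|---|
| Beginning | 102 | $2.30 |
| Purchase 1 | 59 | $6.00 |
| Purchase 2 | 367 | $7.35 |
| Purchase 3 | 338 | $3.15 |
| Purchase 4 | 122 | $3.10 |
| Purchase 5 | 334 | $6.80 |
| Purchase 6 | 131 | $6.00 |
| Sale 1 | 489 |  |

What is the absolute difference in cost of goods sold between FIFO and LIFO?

FIFO COGS: 102 @ $2.30 + 59 @ $6.00 + 328 @ $7.35 = $2,999.40
LIFO COGS: 131 @ $6.00 + 334 @ $6.80 + 24 @ $3.10 = $3,131.60
Difference = |$2,999.40 − $3,131.60| = $132.20

$132.20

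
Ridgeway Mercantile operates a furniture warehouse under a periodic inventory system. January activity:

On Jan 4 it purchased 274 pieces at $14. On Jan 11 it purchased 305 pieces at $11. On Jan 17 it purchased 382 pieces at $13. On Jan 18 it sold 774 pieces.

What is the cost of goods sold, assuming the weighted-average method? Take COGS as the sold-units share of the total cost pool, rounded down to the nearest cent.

COGS = $9,791.38

Jan 18, sell 774: 774/961 × $12,157.00 → $9,791.38
Ending inventory (cost pool remaining) = $2,365.62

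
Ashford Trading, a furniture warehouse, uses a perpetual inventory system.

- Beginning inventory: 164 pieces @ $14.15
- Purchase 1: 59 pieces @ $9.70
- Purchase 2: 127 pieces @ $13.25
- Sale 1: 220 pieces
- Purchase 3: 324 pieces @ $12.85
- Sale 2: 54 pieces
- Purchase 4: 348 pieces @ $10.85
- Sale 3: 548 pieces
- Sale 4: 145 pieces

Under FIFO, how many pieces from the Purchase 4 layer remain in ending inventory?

55

Sale 1 (220) [FIFO — oldest first]: 164 @ $14.15 + 56 @ $9.70 = $2,863.80
Sale 2 (54) [FIFO — oldest first]: 3 @ $9.70 + 51 @ $13.25 = $704.85
Sale 3 (548) [FIFO — oldest first]: 76 @ $13.25 + 324 @ $12.85 + 148 @ $10.85 = $6,776.20
Sale 4 (145) [FIFO — oldest first]: 145 @ $10.85 = $1,573.25
Total COGS = $2,863.80 + $704.85 + $6,776.20 + $1,573.25 = $11,918.10
Ending inventory: 55 @ $10.85 = $596.75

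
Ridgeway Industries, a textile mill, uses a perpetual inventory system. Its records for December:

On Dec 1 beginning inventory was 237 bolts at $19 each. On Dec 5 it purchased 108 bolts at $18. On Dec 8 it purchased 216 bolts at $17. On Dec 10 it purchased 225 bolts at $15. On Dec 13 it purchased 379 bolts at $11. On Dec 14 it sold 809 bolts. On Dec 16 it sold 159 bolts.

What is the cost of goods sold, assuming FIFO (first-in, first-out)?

Dec 14, 809 sold [FIFO — oldest first]: 237 @ $19 + 108 @ $18 + 216 @ $17 + 225 @ $15 + 23 @ $11 = $13,747
Dec 16, 159 sold [FIFO — oldest first]: 159 @ $11 = $1,749
Total COGS = $13,747 + $1,749 = $15,496
Ending inventory: 197 @ $11 = $2,167
Check: goods available $17,663 = COGS $15,496 + ending $2,167

COGS = $15,496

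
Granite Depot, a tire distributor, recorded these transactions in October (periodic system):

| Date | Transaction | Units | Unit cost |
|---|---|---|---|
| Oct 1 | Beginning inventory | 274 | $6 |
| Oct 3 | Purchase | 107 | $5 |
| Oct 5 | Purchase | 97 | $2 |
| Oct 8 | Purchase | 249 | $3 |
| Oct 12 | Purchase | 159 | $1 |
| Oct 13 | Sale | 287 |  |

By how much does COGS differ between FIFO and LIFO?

FIFO COGS: 274 @ $6 + 13 @ $5 = $1,709
LIFO COGS: 159 @ $1 + 128 @ $3 = $543
Difference = |$1,709 − $543| = $1,166

$1,166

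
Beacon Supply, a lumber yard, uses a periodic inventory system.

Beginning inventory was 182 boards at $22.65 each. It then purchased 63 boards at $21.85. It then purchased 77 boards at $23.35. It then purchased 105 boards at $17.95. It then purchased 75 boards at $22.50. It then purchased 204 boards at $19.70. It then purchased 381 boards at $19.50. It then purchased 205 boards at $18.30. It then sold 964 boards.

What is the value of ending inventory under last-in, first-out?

Ending inventory = $7,404.50

Sale 1 (964) [LIFO — newest first]: 205 @ $18.30 + 381 @ $19.50 + 204 @ $19.70 + 75 @ $22.50 + 99 @ $17.95 = $18,664.35
Ending inventory: 182 @ $22.65 + 63 @ $21.85 + 77 @ $23.35 + 6 @ $17.95 = $7,404.50
Check: goods available $26,068.85 = COGS $18,664.35 + ending $7,404.50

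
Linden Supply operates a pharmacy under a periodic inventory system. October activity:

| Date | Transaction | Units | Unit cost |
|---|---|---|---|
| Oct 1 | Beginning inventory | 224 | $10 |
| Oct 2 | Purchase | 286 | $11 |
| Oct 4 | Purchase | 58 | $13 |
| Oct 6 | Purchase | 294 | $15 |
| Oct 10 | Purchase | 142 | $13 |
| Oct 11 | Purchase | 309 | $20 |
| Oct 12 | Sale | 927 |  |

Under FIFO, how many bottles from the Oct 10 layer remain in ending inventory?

77

Oct 12, 927 sold [FIFO — oldest first]: 224 @ $10 + 286 @ $11 + 58 @ $13 + 294 @ $15 + 65 @ $13 = $11,395
Ending inventory: 77 @ $13 + 309 @ $20 = $7,181
Check: goods available $18,576 = COGS $11,395 + ending $7,181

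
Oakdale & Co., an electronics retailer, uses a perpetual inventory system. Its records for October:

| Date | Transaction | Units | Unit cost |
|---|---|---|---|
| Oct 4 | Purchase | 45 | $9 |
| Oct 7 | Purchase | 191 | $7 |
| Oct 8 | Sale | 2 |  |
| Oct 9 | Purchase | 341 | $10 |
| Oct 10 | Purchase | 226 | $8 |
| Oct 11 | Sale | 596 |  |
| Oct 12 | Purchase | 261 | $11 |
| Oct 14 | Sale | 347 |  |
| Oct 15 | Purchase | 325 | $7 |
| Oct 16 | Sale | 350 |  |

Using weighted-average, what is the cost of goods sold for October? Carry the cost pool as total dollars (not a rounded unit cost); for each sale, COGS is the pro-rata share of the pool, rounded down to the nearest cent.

COGS = $11,373.03

After Oct 4: 45 on hand, pool $405.00 (≈ $9.0000 each)
After Oct 7: 236 on hand, pool $1,742.00 (≈ $7.3814 each)
Oct 8, sell 2: 2/236 × $1,742.00 → $14.76
After Oct 9: 575 on hand, pool $5,137.24 (≈ $8.9343 each)
After Oct 10: 801 on hand, pool $6,945.24 (≈ $8.6707 each)
Oct 11, sell 596: 596/801 × $6,945.24 → $5,167.74
After Oct 12: 466 on hand, pool $4,648.50 (≈ $9.9753 each)
Oct 14, sell 347: 347/466 × $4,648.50 → $3,461.43
After Oct 15: 444 on hand, pool $3,462.07 (≈ $7.7975 each)
Oct 16, sell 350: 350/444 × $3,462.07 → $2,729.10
Total COGS = $14.76 + $5,167.74 + $3,461.43 + $2,729.10 = $11,373.03
Ending inventory (cost pool remaining) = $732.97
Check: goods available $12,106.00 = COGS $11,373.03 + ending $732.97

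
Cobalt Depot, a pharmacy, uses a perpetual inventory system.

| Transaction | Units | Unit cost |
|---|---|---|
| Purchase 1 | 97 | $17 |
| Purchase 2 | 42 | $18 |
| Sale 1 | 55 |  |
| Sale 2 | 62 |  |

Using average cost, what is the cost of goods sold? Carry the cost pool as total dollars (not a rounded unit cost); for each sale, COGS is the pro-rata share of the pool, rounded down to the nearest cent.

After Purchase 1: 97 on hand, pool $1,649.00 (≈ $17.0000 each)
After Purchase 2: 139 on hand, pool $2,405.00 (≈ $17.3022 each)
Sale 1, sell 55: 55/139 × $2,405.00 → $951.61
Sale 2, sell 62: 62/84 × $1,453.39 → $1,072.74
Total COGS = $951.61 + $1,072.74 = $2,024.35
Ending inventory (cost pool remaining) = $380.65
Check: goods available $2,405.00 = COGS $2,024.35 + ending $380.65

COGS = $2,024.35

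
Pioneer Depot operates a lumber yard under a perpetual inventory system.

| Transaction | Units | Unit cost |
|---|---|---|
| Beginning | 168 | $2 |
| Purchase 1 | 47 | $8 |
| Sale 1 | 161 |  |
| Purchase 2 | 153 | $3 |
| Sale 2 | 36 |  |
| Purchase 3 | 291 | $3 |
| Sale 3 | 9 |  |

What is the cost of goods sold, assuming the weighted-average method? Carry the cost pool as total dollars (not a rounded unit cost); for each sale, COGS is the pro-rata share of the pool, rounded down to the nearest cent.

After Beginning: 168 on hand, pool $336.00 (≈ $2.0000 each)
After Purchase 1: 215 on hand, pool $712.00 (≈ $3.3116 each)
Sale 1, sell 161: 161/215 × $712.00 → $533.17
After Purchase 2: 207 on hand, pool $637.83 (≈ $3.0813 each)
Sale 2, sell 36: 36/207 × $637.83 → $110.92
After Purchase 3: 462 on hand, pool $1,399.91 (≈ $3.0301 each)
Sale 3, sell 9: 9/462 × $1,399.91 → $27.27
Total COGS = $533.17 + $110.92 + $27.27 = $671.36
Ending inventory (cost pool remaining) = $1,372.64

COGS = $671.36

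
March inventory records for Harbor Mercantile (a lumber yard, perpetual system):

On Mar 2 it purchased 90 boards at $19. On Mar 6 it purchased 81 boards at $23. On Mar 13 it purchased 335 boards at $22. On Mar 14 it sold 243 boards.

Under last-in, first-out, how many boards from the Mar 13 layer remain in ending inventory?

92

Mar 14, 243 sold [LIFO — newest first]: 243 @ $22 = $5,346
Ending inventory: 90 @ $19 + 81 @ $23 + 92 @ $22 = $5,597
Check: goods available $10,943 = COGS $5,346 + ending $5,597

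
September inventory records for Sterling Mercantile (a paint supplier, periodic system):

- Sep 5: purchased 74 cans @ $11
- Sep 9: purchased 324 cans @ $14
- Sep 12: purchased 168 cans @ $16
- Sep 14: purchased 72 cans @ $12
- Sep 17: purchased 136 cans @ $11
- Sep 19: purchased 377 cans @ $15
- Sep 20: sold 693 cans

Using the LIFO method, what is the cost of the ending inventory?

Sep 20, 693 sold [LIFO — newest first]: 377 @ $15 + 136 @ $11 + 72 @ $12 + 108 @ $16 = $9,743
Ending inventory: 74 @ $11 + 324 @ $14 + 60 @ $16 = $6,310
Check: goods available $16,053 = COGS $9,743 + ending $6,310

Ending inventory = $6,310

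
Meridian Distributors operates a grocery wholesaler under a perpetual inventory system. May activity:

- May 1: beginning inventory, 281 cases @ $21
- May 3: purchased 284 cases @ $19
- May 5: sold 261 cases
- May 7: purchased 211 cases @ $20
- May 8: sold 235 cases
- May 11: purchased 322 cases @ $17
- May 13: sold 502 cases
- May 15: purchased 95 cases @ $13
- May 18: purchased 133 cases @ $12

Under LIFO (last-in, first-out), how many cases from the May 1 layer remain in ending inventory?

May 5, 261 sold [LIFO — newest first]: 261 @ $19 = $4,959
May 8, 235 sold [LIFO — newest first]: 211 @ $20 + 23 @ $19 + 1 @ $21 = $4,678
May 13, 502 sold [LIFO — newest first]: 322 @ $17 + 180 @ $21 = $9,254
Total COGS = $4,959 + $4,678 + $9,254 = $18,891
Ending inventory: 100 @ $21 + 95 @ $13 + 133 @ $12 = $4,931

100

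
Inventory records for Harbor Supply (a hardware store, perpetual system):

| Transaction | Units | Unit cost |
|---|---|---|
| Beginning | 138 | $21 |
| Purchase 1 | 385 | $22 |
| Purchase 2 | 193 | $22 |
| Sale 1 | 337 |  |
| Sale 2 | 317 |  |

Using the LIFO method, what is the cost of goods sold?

COGS = $14,312

Sale 1 (337) [LIFO — newest first]: 193 @ $22 + 144 @ $22 = $7,414
Sale 2 (317) [LIFO — newest first]: 241 @ $22 + 76 @ $21 = $6,898
Total COGS = $7,414 + $6,898 = $14,312
Ending inventory: 62 @ $21 = $1,302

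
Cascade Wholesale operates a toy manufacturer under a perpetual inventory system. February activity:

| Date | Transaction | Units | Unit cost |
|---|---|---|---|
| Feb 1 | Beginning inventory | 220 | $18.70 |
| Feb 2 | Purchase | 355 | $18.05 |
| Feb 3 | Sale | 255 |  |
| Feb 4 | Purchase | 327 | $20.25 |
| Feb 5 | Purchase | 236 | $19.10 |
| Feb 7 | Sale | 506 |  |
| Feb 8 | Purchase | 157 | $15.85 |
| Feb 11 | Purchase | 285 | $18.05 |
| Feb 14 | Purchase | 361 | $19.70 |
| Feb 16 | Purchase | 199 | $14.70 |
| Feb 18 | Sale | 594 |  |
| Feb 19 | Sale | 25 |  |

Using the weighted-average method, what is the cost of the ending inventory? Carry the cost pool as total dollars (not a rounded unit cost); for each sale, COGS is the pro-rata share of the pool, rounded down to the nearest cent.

Ending inventory = $13,734.84

After Feb 1: 220 on hand, pool $4,114.00 (≈ $18.7000 each)
After Feb 2: 575 on hand, pool $10,521.75 (≈ $18.2987 each)
Feb 3, sell 255: 255/575 × $10,521.75 → $4,666.16
After Feb 4: 647 on hand, pool $12,477.34 (≈ $19.2849 each)
After Feb 5: 883 on hand, pool $16,984.94 (≈ $19.2355 each)
Feb 7, sell 506: 506/883 × $16,984.94 → $9,733.15
After Feb 8: 534 on hand, pool $9,740.24 (≈ $18.2401 each)
After Feb 11: 819 on hand, pool $14,884.49 (≈ $18.1740 each)
After Feb 14: 1180 on hand, pool $21,996.19 (≈ $18.6408 each)
After Feb 16: 1379 on hand, pool $24,921.49 (≈ $18.0721 each)
Feb 18, sell 594: 594/1379 × $24,921.49 → $10,734.85
Feb 19, sell 25: 25/785 × $14,186.64 → $451.80
Total COGS = $4,666.16 + $9,733.15 + $10,734.85 + $451.80 = $25,585.96
Ending inventory (cost pool remaining) = $13,734.84
Check: goods available $39,320.80 = COGS $25,585.96 + ending $13,734.84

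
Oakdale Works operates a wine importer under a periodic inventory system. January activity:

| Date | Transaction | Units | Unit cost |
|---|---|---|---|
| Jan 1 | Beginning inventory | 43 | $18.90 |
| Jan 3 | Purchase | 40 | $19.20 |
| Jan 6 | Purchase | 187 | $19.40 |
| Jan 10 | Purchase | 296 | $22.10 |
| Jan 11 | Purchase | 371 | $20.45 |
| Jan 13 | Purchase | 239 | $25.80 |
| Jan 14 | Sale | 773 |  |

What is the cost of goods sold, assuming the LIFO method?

COGS = $17,355.45

Jan 14, 773 sold [LIFO — newest first]: 239 @ $25.80 + 371 @ $20.45 + 163 @ $22.10 = $17,355.45
Ending inventory: 43 @ $18.90 + 40 @ $19.20 + 187 @ $19.40 + 133 @ $22.10 = $8,147.80
Check: goods available $25,503.25 = COGS $17,355.45 + ending $8,147.80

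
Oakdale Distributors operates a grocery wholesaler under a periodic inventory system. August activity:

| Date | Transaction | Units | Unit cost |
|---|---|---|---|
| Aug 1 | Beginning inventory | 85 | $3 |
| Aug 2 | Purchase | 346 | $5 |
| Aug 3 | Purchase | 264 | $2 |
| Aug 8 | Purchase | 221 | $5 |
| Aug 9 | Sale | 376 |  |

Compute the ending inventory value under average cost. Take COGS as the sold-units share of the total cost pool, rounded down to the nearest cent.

Ending inventory = $2,132.89

Aug 9, sell 376: 376/916 × $3,618.00 → $1,485.11
Ending inventory (cost pool remaining) = $2,132.89
Check: goods available $3,618.00 = COGS $1,485.11 + ending $2,132.89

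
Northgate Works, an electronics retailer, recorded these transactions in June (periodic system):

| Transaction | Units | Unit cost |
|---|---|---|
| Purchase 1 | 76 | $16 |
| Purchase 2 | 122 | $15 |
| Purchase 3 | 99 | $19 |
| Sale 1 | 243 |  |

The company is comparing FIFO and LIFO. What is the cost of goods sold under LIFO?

FIFO COGS: 76 @ $16 + 122 @ $15 + 45 @ $19 = $3,901
LIFO COGS: 99 @ $19 + 122 @ $15 + 22 @ $16 = $4,063

COGS = $4,063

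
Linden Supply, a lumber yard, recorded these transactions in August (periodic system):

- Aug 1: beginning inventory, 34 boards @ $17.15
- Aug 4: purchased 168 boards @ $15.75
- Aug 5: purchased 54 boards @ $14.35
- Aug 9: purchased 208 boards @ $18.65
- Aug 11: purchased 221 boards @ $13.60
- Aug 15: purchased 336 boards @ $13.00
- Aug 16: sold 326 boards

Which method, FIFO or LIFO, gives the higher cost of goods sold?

FIFO COGS: 34 @ $17.15 + 168 @ $15.75 + 54 @ $14.35 + 70 @ $18.65 = $5,309.50
LIFO COGS: 326 @ $13.00 = $4,238.00

FIFO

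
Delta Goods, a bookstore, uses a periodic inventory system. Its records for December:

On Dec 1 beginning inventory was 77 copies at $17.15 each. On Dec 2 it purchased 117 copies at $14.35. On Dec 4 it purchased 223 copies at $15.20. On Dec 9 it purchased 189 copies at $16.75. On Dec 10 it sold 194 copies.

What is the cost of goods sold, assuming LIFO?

COGS = $3,241.75

Dec 10, 194 sold [LIFO — newest first]: 189 @ $16.75 + 5 @ $15.20 = $3,241.75
Ending inventory: 77 @ $17.15 + 117 @ $14.35 + 218 @ $15.20 = $6,313.10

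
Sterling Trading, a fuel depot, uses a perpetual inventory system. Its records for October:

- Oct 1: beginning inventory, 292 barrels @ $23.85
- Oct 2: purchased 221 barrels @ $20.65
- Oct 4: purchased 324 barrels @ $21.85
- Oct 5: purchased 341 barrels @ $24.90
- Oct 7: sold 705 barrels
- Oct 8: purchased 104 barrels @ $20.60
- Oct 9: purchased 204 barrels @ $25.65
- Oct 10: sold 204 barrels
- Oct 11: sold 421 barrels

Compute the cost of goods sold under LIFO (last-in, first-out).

COGS = $30,752.55

Oct 7, 705 sold [LIFO — newest first]: 341 @ $24.90 + 324 @ $21.85 + 40 @ $20.65 = $16,396.30
Oct 10, 204 sold [LIFO — newest first]: 204 @ $25.65 = $5,232.60
Oct 11, 421 sold [LIFO — newest first]: 104 @ $20.60 + 181 @ $20.65 + 136 @ $23.85 = $9,123.65
Total COGS = $16,396.30 + $5,232.60 + $9,123.65 = $30,752.55
Ending inventory: 156 @ $23.85 = $3,720.60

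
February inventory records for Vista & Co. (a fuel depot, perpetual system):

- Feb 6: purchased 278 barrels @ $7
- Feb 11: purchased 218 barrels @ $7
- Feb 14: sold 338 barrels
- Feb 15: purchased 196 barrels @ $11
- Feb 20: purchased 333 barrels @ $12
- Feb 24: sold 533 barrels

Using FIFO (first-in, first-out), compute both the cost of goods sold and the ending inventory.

COGS = $7,776; ending inventory = $1,848

Feb 14, 338 sold [FIFO — oldest first]: 278 @ $7 + 60 @ $7 = $2,366
Feb 24, 533 sold [FIFO — oldest first]: 158 @ $7 + 196 @ $11 + 179 @ $12 = $5,410
Total COGS = $2,366 + $5,410 = $7,776
Ending inventory: 154 @ $12 = $1,848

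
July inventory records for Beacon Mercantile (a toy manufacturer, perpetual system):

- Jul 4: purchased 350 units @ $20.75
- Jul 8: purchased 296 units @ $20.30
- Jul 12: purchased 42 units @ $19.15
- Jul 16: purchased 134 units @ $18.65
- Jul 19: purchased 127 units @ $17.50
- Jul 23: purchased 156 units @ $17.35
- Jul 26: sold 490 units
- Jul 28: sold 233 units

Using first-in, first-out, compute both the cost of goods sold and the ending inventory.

Jul 26, 490 sold [FIFO — oldest first]: 350 @ $20.75 + 140 @ $20.30 = $10,104.50
Jul 28, 233 sold [FIFO — oldest first]: 156 @ $20.30 + 42 @ $19.15 + 35 @ $18.65 = $4,623.85
Total COGS = $10,104.50 + $4,623.85 = $14,728.35
Ending inventory: 99 @ $18.65 + 127 @ $17.50 + 156 @ $17.35 = $6,775.45

COGS = $14,728.35; ending inventory = $6,775.45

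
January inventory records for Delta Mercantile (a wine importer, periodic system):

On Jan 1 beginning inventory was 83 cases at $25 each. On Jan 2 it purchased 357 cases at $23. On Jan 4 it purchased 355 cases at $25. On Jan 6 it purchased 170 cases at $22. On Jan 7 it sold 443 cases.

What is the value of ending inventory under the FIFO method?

Jan 7, 443 sold [FIFO — oldest first]: 83 @ $25 + 357 @ $23 + 3 @ $25 = $10,361
Ending inventory: 352 @ $25 + 170 @ $22 = $12,540

Ending inventory = $12,540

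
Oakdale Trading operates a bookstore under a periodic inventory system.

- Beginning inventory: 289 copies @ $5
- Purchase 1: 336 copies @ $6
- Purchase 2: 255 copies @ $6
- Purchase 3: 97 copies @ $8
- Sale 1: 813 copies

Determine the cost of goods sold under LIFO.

Sale 1 (813) [LIFO — newest first]: 97 @ $8 + 255 @ $6 + 336 @ $6 + 125 @ $5 = $4,947
Ending inventory: 164 @ $5 = $820

COGS = $4,947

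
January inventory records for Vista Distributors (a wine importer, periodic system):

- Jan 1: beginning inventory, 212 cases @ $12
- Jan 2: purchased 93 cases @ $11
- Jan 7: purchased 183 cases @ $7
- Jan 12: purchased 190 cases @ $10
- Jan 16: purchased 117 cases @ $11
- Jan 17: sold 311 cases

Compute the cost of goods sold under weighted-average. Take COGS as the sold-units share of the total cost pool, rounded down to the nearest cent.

Jan 17, sell 311: 311/795 × $8,035.00 → $3,143.25
Ending inventory (cost pool remaining) = $4,891.75

COGS = $3,143.25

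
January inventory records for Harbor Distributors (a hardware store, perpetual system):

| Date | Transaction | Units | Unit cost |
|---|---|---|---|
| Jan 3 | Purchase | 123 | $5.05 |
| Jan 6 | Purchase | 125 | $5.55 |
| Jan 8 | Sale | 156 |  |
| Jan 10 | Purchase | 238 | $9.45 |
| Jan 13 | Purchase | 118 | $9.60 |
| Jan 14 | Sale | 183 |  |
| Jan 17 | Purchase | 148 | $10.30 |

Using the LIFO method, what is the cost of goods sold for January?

Jan 8, 156 sold [LIFO — newest first]: 125 @ $5.55 + 31 @ $5.05 = $850.30
Jan 14, 183 sold [LIFO — newest first]: 118 @ $9.60 + 65 @ $9.45 = $1,747.05
Total COGS = $850.30 + $1,747.05 = $2,597.35
Ending inventory: 92 @ $5.05 + 173 @ $9.45 + 148 @ $10.30 = $3,623.85
Check: goods available $6,221.20 = COGS $2,597.35 + ending $3,623.85

COGS = $2,597.35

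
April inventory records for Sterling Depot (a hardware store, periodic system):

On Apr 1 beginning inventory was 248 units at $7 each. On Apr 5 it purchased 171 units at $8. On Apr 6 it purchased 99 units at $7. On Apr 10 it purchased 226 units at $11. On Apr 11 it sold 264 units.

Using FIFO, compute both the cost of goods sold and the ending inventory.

Apr 11, 264 sold [FIFO — oldest first]: 248 @ $7 + 16 @ $8 = $1,864
Ending inventory: 155 @ $8 + 99 @ $7 + 226 @ $11 = $4,419

COGS = $1,864; ending inventory = $4,419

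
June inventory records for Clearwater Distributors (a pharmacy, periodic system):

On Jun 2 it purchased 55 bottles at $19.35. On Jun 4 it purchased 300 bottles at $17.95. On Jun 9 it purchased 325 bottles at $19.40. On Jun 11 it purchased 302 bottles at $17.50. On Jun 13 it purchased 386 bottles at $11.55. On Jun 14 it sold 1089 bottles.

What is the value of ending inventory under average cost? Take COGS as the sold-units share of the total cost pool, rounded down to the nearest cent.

Ending inventory = $4,588.32

Jun 14, sell 1089: 1089/1368 × $22,497.55 → $17,909.23
Ending inventory (cost pool remaining) = $4,588.32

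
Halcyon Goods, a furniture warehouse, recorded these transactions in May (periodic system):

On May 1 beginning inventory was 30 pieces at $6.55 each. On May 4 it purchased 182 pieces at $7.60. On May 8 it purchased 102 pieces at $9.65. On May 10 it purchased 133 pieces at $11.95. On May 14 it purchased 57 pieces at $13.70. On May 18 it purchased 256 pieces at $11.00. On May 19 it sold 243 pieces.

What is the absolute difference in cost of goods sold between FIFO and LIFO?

FIFO COGS: 30 @ $6.55 + 182 @ $7.60 + 31 @ $9.65 = $1,878.85
LIFO COGS: 243 @ $11.00 = $2,673.00
Difference = |$1,878.85 − $2,673.00| = $794.15

$794.15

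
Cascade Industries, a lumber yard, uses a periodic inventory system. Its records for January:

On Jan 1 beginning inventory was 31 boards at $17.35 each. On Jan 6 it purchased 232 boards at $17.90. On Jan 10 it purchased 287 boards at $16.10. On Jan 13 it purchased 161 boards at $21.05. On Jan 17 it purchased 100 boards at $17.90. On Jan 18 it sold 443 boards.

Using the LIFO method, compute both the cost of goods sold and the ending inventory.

Jan 18, 443 sold [LIFO — newest first]: 100 @ $17.90 + 161 @ $21.05 + 182 @ $16.10 = $8,109.25
Ending inventory: 31 @ $17.35 + 232 @ $17.90 + 105 @ $16.10 = $6,381.15

COGS = $8,109.25; ending inventory = $6,381.15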